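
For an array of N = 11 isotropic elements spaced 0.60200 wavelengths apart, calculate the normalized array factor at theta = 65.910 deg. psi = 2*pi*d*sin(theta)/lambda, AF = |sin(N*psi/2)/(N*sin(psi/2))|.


psi = 2*pi*0.60200*sin(65.910 deg) = 3.453044 rad
AF = |sin(11*3.453044/2) / (11*sin(3.453044/2))| = 0.01304

0.01304


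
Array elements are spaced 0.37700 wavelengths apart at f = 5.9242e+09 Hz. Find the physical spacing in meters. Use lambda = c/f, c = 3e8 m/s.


lambda = c / f = 3.0000e+08 / 5.9242e+09 = 0.05063975 m
d = 0.37700 * 0.05063975 = 0.01909 m

0.01909 m


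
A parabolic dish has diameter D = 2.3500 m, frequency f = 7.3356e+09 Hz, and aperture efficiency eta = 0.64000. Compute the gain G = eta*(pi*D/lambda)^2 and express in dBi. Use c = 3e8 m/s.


lambda = c / f = 3.0000e+08 / 7.3356e+09 = 0.04089645 m
G_linear = 0.64000 * (pi * 2.3500 / 0.04089645)^2 = 20856.63
G_dBi = 10 * log10(20856.63) = 43.19 dBi

43.19 dBi


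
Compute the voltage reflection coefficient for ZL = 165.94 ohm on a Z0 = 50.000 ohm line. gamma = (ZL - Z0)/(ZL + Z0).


gamma = (165.94 - 50.000) / (165.94 + 50.000) = 0.5369

0.5369


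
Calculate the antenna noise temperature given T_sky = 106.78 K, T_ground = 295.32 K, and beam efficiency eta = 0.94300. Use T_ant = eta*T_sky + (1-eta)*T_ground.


T_ant = 0.94300 * 106.78 + (1 - 0.94300) * 295.32 = 117.5 K

117.5 K


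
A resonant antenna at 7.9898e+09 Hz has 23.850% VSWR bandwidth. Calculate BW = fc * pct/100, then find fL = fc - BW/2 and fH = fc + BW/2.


BW = 7.9898e+09 * 23.850/100 = 1.905567e+09 Hz
fL = 7.9898e+09 - 1.905567e+09/2 = 7.037e+09 Hz
fH = 7.9898e+09 + 1.905567e+09/2 = 8.943e+09 Hz

BW=1.906e+09 Hz, fL=7.037e+09 Hz, fH=8.943e+09 Hz


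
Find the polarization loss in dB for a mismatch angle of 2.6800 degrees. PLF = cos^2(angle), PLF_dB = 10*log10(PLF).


PLF_linear = cos^2(2.6800 deg) = 0.9978137
PLF_dB = 10 * log10(0.9978137) = -9.505e-03 dB

-9.505e-03 dB


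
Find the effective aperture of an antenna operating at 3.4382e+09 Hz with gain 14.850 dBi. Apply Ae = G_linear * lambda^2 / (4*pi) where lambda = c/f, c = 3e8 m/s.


lambda = c / f = 3.0000e+08 / 3.4382e+09 = 0.08725496 m
G_linear = 10^(14.850/10) = 30.54921
Ae = G_linear * lambda^2 / (4*pi) = 30.54921 * 0.08725496^2 / (4*pi) = 0.01851 m^2

0.01851 m^2


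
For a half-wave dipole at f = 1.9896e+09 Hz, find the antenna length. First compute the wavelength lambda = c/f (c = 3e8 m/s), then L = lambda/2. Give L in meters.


lambda = c / f = 3.0000e+08 / 1.9896e+09 = 0.1507841 m
L = lambda / 2 = 0.1507841 / 2 = 0.07539 m

0.07539 m


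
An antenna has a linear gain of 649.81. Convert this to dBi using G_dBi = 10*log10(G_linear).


G_dBi = 10 * log10(649.81) = 28.13 dBi

28.13 dBi


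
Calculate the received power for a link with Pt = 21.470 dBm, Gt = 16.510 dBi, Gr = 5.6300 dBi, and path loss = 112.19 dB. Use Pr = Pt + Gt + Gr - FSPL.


Pr = 21.470 + 16.510 + 5.6300 - 112.19 = -68.58 dBm

-68.58 dBm


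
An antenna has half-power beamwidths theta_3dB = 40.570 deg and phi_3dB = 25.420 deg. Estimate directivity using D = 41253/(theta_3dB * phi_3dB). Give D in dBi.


D_linear = 41253 / (40.570 * 25.420) = 40.00138
D_dBi = 10 * log10(40.00138) = 16.02 dBi

16.02 dBi


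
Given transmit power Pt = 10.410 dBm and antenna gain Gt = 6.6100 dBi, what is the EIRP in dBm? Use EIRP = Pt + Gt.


EIRP = Pt + Gt = 10.410 + 6.6100 = 17.02 dBm

17.02 dBm


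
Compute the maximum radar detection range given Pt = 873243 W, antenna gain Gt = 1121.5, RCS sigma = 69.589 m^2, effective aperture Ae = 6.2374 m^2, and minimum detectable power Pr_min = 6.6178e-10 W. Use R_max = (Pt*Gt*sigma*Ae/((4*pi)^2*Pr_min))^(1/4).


R^4 = 873243*1121.5*69.589*6.2374 / ((4*pi)^2 * 6.6178e-10) = 4.067665e+18
R_max = 4.067665e+18^0.25 = 44909 m

44909 m


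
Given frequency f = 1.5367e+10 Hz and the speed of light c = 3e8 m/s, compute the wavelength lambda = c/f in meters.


lambda = c / f = 3.0000e+08 / 1.5367e+10 = 0.01952 m

0.01952 m


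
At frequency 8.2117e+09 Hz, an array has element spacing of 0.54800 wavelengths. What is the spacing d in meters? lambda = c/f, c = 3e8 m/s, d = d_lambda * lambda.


lambda = c / f = 3.0000e+08 / 8.2117e+09 = 0.03653324 m
d = 0.54800 * 0.03653324 = 0.02002 m

0.02002 m


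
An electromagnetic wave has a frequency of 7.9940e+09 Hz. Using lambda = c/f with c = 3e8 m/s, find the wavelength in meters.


lambda = c / f = 3.0000e+08 / 7.9940e+09 = 0.03753 m

0.03753 m


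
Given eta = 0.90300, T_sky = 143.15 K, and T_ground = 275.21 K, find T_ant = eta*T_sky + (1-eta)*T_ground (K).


T_ant = 0.90300 * 143.15 + (1 - 0.90300) * 275.21 = 156.0 K

156.0 K


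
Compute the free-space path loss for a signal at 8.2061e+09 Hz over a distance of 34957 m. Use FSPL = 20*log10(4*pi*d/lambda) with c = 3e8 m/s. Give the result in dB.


lambda = c / f = 3.0000e+08 / 8.2061e+09 = 0.03655817 m
FSPL = 20 * log10(4*pi*34957/0.03655817) = 141.6 dB

141.6 dB


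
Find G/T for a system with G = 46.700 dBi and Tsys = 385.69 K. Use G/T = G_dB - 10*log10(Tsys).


G/T = 46.700 - 10*log10(385.69) = 46.700 - 25.86238 = 20.84 dB/K

20.84 dB/K


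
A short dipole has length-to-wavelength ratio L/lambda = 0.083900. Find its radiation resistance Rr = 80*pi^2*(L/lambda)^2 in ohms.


Rr = 80 * pi^2 * (0.083900)^2 = 80 * 9.869604 * 7.039210e-03 = 5.558 ohm

5.558 ohm


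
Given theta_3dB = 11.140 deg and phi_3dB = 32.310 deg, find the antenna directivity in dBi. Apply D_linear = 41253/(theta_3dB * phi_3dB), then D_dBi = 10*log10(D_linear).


D_linear = 41253 / (11.140 * 32.310) = 114.6129
D_dBi = 10 * log10(114.6129) = 20.59 dBi

20.59 dBi


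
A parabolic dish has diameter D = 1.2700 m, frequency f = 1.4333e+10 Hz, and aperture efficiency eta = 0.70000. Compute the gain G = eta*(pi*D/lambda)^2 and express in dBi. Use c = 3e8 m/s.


lambda = c / f = 3.0000e+08 / 1.4333e+10 = 0.02093072 m
G_linear = 0.70000 * (pi * 1.2700 / 0.02093072)^2 = 25435.30
G_dBi = 10 * log10(25435.30) = 44.05 dBi

44.05 dBi


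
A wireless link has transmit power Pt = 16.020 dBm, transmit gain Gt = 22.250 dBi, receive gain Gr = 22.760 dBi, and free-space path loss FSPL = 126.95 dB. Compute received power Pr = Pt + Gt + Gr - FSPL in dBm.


Pr = 16.020 + 22.250 + 22.760 - 126.95 = -65.92 dBm

-65.92 dBm


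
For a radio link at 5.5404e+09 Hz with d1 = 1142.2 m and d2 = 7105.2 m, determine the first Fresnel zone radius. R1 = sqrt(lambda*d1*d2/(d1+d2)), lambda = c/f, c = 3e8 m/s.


lambda = c / f = 3.0000e+08 / 5.5404e+09 = 0.05414771 m
R1 = sqrt(0.05414771 * 1142.2 * 7105.2 / (1142.2 + 7105.2)) = 7.299 m

7.299 m


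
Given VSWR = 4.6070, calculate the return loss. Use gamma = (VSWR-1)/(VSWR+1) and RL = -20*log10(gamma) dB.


gamma = (4.6070 - 1) / (4.6070 + 1) = 0.6433030
RL = -20 * log10(0.6433030) = 3.832 dB

3.832 dB


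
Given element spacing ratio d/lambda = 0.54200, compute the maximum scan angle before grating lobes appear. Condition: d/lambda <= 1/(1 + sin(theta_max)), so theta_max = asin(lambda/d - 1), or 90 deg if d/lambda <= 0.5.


lambda/d - 1 = 1/0.54200 - 1 = 0.8450185
theta_max = asin(0.8450185) = 57.67 deg

57.67 deg


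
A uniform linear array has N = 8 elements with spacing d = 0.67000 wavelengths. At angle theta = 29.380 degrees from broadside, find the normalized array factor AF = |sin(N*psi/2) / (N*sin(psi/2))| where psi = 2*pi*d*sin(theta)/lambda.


psi = 2*pi*0.67000*sin(29.380 deg) = 2.065294 rad
AF = |sin(8*2.065294/2) / (8*sin(2.065294/2))| = 0.1337

0.1337


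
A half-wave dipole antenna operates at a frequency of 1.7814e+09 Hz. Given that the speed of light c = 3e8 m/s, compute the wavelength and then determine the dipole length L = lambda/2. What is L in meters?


lambda = c / f = 3.0000e+08 / 1.7814e+09 = 0.1684069 m
L = lambda / 2 = 0.1684069 / 2 = 0.08420 m

0.08420 m


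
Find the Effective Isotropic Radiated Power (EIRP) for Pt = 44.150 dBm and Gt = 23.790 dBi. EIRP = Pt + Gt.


EIRP = Pt + Gt = 44.150 + 23.790 = 67.94 dBm

67.94 dBm


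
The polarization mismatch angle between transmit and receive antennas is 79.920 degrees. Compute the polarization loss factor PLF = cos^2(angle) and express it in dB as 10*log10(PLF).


PLF_linear = cos^2(79.920 deg) = 0.03063307
PLF_dB = 10 * log10(0.03063307) = -15.14 dB

-15.14 dB


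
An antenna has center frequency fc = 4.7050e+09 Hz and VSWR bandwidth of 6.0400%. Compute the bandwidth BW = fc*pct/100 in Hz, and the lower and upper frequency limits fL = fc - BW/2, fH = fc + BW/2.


BW = 4.7050e+09 * 6.0400/100 = 2.841820e+08 Hz
fL = 4.7050e+09 - 2.841820e+08/2 = 4.563e+09 Hz
fH = 4.7050e+09 + 2.841820e+08/2 = 4.847e+09 Hz

BW=2.842e+08 Hz, fL=4.563e+09 Hz, fH=4.847e+09 Hz


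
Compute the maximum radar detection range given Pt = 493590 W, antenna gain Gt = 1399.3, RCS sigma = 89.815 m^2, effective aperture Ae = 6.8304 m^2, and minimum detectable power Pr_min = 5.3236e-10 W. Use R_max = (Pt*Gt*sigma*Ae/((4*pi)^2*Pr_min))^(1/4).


R^4 = 493590*1399.3*89.815*6.8304 / ((4*pi)^2 * 5.3236e-10) = 5.040192e+18
R_max = 5.040192e+18^0.25 = 47382 m

47382 m


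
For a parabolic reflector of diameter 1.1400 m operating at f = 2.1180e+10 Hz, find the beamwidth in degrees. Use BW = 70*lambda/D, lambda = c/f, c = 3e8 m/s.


lambda = c / f = 3.0000e+08 / 2.1180e+10 = 0.01416431 m
BW = 70 * 0.01416431 / 1.1400 = 0.8697 deg

0.8697 deg


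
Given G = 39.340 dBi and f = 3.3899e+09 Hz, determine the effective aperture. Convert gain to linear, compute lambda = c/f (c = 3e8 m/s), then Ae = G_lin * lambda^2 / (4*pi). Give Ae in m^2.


lambda = c / f = 3.0000e+08 / 3.3899e+09 = 0.08849819 m
G_linear = 10^(39.340/10) = 8590.135
Ae = G_linear * lambda^2 / (4*pi) = 8590.135 * 0.08849819^2 / (4*pi) = 5.354 m^2

5.354 m^2


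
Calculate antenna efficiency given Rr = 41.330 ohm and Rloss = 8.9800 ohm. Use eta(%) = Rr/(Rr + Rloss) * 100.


eta = 41.330 / (41.330 + 8.9800) * 100 = 82.15%

82.15%


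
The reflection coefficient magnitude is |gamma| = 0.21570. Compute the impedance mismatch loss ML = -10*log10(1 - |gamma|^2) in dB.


ML = -10 * log10(1 - 0.21570^2) = -10 * log10(0.95347351) = 0.2069 dB

0.2069 dB


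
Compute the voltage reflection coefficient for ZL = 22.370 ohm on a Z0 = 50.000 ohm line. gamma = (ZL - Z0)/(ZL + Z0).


gamma = (22.370 - 50.000) / (22.370 + 50.000) = -0.3818

-0.3818


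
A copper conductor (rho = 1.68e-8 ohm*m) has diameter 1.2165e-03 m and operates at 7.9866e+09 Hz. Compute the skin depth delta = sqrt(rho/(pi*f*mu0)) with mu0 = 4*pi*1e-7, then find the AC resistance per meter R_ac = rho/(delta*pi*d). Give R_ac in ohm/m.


delta = sqrt(1.68e-8 / (pi * 7.9866e+09 * 4*pi*1e-7)) = 7.299512e-07 m
R_ac = 1.68e-8 / (7.299512e-07 * pi * 1.2165e-03) = 6.022 ohm/m

6.022 ohm/m


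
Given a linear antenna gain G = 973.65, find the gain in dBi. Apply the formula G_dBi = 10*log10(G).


G_dBi = 10 * log10(973.65) = 29.88 dBi

29.88 dBi


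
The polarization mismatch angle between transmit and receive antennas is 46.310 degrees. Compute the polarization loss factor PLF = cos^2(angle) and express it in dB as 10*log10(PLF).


PLF_linear = cos^2(46.310 deg) = 0.4771442
PLF_dB = 10 * log10(0.4771442) = -3.214 dB

-3.214 dB


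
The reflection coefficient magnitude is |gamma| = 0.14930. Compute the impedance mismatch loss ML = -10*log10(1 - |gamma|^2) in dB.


ML = -10 * log10(1 - 0.14930^2) = -10 * log10(0.97770951) = 0.09790 dB

0.09790 dB


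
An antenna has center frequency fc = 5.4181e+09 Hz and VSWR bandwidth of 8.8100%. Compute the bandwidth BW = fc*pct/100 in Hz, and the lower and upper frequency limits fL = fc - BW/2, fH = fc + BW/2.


BW = 5.4181e+09 * 8.8100/100 = 4.773346e+08 Hz
fL = 5.4181e+09 - 4.773346e+08/2 = 5.179e+09 Hz
fH = 5.4181e+09 + 4.773346e+08/2 = 5.657e+09 Hz

BW=4.773e+08 Hz, fL=5.179e+09 Hz, fH=5.657e+09 Hz


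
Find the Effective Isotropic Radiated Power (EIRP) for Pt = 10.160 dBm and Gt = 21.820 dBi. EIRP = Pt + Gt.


EIRP = Pt + Gt = 10.160 + 21.820 = 31.98 dBm

31.98 dBm


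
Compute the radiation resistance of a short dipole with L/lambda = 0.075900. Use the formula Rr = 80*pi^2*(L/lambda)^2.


Rr = 80 * pi^2 * (0.075900)^2 = 80 * 9.869604 * 5.760810e-03 = 4.549 ohm

4.549 ohm


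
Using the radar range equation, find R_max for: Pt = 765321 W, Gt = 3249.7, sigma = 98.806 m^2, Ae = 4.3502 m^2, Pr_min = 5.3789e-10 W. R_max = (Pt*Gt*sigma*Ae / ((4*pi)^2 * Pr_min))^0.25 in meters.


R^4 = 765321*3249.7*98.806*4.3502 / ((4*pi)^2 * 5.3789e-10) = 1.258538e+19
R_max = 1.258538e+19^0.25 = 59562 m

59562 m


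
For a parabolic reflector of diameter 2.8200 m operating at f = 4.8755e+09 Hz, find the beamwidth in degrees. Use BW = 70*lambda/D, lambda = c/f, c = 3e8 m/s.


lambda = c / f = 3.0000e+08 / 4.8755e+09 = 0.06153215 m
BW = 70 * 0.06153215 / 2.8200 = 1.527 deg

1.527 deg


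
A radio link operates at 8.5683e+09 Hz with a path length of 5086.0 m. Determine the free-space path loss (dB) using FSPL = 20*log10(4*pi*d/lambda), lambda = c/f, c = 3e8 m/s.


lambda = c / f = 3.0000e+08 / 8.5683e+09 = 0.03501278 m
FSPL = 20 * log10(4*pi*5086.0/0.03501278) = 125.2 dB

125.2 dB


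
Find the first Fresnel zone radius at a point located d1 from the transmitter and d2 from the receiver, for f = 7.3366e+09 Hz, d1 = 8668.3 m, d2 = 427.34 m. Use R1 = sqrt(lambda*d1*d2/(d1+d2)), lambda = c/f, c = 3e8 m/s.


lambda = c / f = 3.0000e+08 / 7.3366e+09 = 0.04089088 m
R1 = sqrt(0.04089088 * 8668.3 * 427.34 / (8668.3 + 427.34)) = 4.081 m

4.081 m


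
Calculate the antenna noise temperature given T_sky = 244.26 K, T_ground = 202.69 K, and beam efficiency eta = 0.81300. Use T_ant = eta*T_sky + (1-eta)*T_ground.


T_ant = 0.81300 * 244.26 + (1 - 0.81300) * 202.69 = 236.5 K

236.5 K


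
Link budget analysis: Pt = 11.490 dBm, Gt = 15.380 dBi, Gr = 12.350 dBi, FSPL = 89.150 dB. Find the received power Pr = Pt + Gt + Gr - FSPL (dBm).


Pr = 11.490 + 15.380 + 12.350 - 89.150 = -49.93 dBm

-49.93 dBm


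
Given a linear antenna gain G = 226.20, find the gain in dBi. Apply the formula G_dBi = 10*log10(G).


G_dBi = 10 * log10(226.20) = 23.54 dBi

23.54 dBi


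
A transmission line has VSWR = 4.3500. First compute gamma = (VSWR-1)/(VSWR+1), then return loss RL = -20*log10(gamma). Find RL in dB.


gamma = (4.3500 - 1) / (4.3500 + 1) = 0.6261682
RL = -20 * log10(0.6261682) = 4.066 dB

4.066 dB


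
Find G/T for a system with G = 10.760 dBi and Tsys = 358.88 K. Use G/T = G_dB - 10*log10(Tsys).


G/T = 10.760 - 10*log10(358.88) = 10.760 - 25.54949 = -14.79 dB/K

-14.79 dB/K


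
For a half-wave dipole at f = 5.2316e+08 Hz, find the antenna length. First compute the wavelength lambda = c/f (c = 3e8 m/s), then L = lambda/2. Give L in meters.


lambda = c / f = 3.0000e+08 / 5.2316e+08 = 0.5734383 m
L = lambda / 2 = 0.5734383 / 2 = 0.2867 m

0.2867 m


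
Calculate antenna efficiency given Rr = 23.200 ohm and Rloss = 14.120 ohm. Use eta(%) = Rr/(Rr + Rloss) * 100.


eta = 23.200 / (23.200 + 14.120) * 100 = 62.17%

62.17%


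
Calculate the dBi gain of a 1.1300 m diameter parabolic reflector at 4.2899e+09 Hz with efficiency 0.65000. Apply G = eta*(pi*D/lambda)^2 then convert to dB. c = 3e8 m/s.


lambda = c / f = 3.0000e+08 / 4.2899e+09 = 0.06993170 m
G_linear = 0.65000 * (pi * 1.1300 / 0.06993170)^2 = 1675.027
G_dBi = 10 * log10(1675.027) = 32.24 dBi

32.24 dBi


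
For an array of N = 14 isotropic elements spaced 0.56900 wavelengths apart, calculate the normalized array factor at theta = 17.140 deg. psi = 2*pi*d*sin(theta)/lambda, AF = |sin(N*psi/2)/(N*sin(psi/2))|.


psi = 2*pi*0.56900*sin(17.140 deg) = 1.053618 rad
AF = |sin(14*1.053618/2) / (14*sin(1.053618/2))| = 0.1261

0.1261


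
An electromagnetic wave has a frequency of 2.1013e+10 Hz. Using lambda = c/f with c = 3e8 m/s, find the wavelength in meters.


lambda = c / f = 3.0000e+08 / 2.1013e+10 = 0.01428 m

0.01428 m


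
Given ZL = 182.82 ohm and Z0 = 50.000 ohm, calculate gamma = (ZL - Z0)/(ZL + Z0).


gamma = (182.82 - 50.000) / (182.82 + 50.000) = 0.5705

0.5705


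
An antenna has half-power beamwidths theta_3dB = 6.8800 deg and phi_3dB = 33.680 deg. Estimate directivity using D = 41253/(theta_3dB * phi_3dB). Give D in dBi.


D_linear = 41253 / (6.8800 * 33.680) = 178.0307
D_dBi = 10 * log10(178.0307) = 22.50 dBi

22.50 dBi


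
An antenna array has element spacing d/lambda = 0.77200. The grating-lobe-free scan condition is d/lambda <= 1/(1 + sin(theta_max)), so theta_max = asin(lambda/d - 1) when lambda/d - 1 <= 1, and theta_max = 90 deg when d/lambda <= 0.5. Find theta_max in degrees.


lambda/d - 1 = 1/0.77200 - 1 = 0.2953368
theta_max = asin(0.2953368) = 17.18 deg

17.18 deg


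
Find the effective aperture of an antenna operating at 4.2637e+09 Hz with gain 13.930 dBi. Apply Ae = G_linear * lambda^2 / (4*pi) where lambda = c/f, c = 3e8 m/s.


lambda = c / f = 3.0000e+08 / 4.2637e+09 = 0.07036142 m
G_linear = 10^(13.930/10) = 24.71724
Ae = G_linear * lambda^2 / (4*pi) = 24.71724 * 0.07036142^2 / (4*pi) = 9.738e-03 m^2

9.738e-03 m^2


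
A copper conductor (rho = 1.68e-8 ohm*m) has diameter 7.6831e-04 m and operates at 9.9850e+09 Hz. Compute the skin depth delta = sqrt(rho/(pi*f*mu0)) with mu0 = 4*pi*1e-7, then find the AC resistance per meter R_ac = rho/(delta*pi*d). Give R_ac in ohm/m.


delta = sqrt(1.68e-8 / (pi * 9.9850e+09 * 4*pi*1e-7)) = 6.528310e-07 m
R_ac = 1.68e-8 / (6.528310e-07 * pi * 7.6831e-04) = 10.66 ohm/m

10.66 ohm/m


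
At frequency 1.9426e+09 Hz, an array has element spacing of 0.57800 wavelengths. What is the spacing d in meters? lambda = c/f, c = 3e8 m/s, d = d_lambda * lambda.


lambda = c / f = 3.0000e+08 / 1.9426e+09 = 0.1544322 m
d = 0.57800 * 0.1544322 = 0.08926 m

0.08926 m


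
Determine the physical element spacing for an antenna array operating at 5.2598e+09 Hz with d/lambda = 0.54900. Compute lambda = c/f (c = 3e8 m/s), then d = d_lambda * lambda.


lambda = c / f = 3.0000e+08 / 5.2598e+09 = 0.05703639 m
d = 0.54900 * 0.05703639 = 0.03131 m

0.03131 m


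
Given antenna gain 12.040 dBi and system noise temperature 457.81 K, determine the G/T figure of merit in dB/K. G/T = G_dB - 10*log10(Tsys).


G/T = 12.040 - 10*log10(457.81) = 12.040 - 26.60685 = -14.57 dB/K

-14.57 dB/K


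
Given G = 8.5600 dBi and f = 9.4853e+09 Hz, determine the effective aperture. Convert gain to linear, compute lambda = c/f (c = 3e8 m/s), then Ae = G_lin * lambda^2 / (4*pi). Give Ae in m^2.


lambda = c / f = 3.0000e+08 / 9.4853e+09 = 0.03162789 m
G_linear = 10^(8.5600/10) = 7.177943
Ae = G_linear * lambda^2 / (4*pi) = 7.177943 * 0.03162789^2 / (4*pi) = 5.714e-04 m^2

5.714e-04 m^2


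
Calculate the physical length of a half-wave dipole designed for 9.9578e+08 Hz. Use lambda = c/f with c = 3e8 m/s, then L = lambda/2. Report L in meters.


lambda = c / f = 3.0000e+08 / 9.9578e+08 = 0.3012714 m
L = lambda / 2 = 0.3012714 / 2 = 0.1506 m

0.1506 m


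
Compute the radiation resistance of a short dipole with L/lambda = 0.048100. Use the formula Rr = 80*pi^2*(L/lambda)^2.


Rr = 80 * pi^2 * (0.048100)^2 = 80 * 9.869604 * 2.313610e-03 = 1.827 ohm

1.827 ohm


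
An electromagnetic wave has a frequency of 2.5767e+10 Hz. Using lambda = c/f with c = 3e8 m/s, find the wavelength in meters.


lambda = c / f = 3.0000e+08 / 2.5767e+10 = 0.01164 m

0.01164 m


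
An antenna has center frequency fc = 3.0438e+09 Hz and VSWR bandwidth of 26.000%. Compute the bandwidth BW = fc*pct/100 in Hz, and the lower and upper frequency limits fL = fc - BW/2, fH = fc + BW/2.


BW = 3.0438e+09 * 26.000/100 = 7.913880e+08 Hz
fL = 3.0438e+09 - 7.913880e+08/2 = 2.648e+09 Hz
fH = 3.0438e+09 + 7.913880e+08/2 = 3.439e+09 Hz

BW=7.914e+08 Hz, fL=2.648e+09 Hz, fH=3.439e+09 Hz


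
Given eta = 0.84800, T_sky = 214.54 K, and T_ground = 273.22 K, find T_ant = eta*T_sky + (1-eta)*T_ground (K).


T_ant = 0.84800 * 214.54 + (1 - 0.84800) * 273.22 = 223.5 K

223.5 K


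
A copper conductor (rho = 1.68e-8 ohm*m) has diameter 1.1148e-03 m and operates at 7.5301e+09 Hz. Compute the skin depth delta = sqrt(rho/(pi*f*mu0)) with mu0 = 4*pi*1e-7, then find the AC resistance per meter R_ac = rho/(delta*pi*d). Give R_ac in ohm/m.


delta = sqrt(1.68e-8 / (pi * 7.5301e+09 * 4*pi*1e-7)) = 7.517517e-07 m
R_ac = 1.68e-8 / (7.517517e-07 * pi * 1.1148e-03) = 6.381 ohm/m

6.381 ohm/m


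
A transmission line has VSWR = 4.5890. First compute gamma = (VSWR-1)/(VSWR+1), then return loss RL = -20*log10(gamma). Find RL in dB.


gamma = (4.5890 - 1) / (4.5890 + 1) = 0.6421542
RL = -20 * log10(0.6421542) = 3.847 dB

3.847 dB


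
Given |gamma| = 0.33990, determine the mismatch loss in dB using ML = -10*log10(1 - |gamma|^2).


ML = -10 * log10(1 - 0.33990^2) = -10 * log10(0.88446799) = 0.5332 dB

0.5332 dB


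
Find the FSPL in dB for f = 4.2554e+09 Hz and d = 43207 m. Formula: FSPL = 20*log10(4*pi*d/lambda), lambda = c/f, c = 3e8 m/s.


lambda = c / f = 3.0000e+08 / 4.2554e+09 = 0.07049866 m
FSPL = 20 * log10(4*pi*43207/0.07049866) = 137.7 dB

137.7 dB


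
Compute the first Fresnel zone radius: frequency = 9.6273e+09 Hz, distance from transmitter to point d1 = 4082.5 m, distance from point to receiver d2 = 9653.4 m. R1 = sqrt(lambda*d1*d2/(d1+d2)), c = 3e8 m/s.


lambda = c / f = 3.0000e+08 / 9.6273e+09 = 0.03116138 m
R1 = sqrt(0.03116138 * 4082.5 * 9653.4 / (4082.5 + 9653.4)) = 9.455 m

9.455 m


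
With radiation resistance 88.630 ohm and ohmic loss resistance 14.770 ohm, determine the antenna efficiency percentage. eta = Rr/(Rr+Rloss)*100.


eta = 88.630 / (88.630 + 14.770) * 100 = 85.72%

85.72%


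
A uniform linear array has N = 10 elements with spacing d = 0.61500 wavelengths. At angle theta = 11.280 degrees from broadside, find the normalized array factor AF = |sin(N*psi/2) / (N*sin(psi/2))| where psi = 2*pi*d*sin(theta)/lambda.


psi = 2*pi*0.61500*sin(11.280 deg) = 0.7558443 rad
AF = |sin(10*0.7558443/2) / (10*sin(0.7558443/2))| = 0.1613

0.1613


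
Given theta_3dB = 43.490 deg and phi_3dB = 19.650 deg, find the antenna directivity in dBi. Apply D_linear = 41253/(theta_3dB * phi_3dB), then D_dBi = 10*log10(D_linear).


D_linear = 41253 / (43.490 * 19.650) = 48.27292
D_dBi = 10 * log10(48.27292) = 16.84 dBi

16.84 dBi


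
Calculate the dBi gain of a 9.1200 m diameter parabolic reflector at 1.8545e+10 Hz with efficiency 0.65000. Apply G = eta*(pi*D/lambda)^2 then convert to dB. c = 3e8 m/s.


lambda = c / f = 3.0000e+08 / 1.8545e+10 = 0.01617687 m
G_linear = 0.65000 * (pi * 9.1200 / 0.01617687)^2 = 2.038984e+06
G_dBi = 10 * log10(2.038984e+06) = 63.09 dBi

63.09 dBi


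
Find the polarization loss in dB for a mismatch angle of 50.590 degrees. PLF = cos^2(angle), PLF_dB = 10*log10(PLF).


PLF_linear = cos^2(50.590 deg) = 0.4030540
PLF_dB = 10 * log10(0.4030540) = -3.946 dB

-3.946 dB


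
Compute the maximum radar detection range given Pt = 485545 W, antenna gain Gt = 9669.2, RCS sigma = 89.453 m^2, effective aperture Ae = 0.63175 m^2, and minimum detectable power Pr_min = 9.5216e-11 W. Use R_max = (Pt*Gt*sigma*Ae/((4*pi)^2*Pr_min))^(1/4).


R^4 = 485545*9669.2*89.453*0.63175 / ((4*pi)^2 * 9.5216e-11) = 1.764536e+19
R_max = 1.764536e+19^0.25 = 64812 m

64812 m


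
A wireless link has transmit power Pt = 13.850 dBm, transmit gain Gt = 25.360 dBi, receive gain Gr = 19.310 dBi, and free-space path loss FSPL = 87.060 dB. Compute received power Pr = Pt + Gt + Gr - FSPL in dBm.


Pr = 13.850 + 25.360 + 19.310 - 87.060 = -28.54 dBm

-28.54 dBm


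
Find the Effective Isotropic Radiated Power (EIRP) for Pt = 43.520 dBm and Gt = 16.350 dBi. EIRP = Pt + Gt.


EIRP = Pt + Gt = 43.520 + 16.350 = 59.87 dBm

59.87 dBm


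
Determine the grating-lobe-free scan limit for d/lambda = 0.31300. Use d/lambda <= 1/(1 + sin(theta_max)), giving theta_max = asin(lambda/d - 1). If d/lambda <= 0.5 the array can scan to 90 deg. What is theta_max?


lambda/d - 1 = 1/0.31300 - 1 = 2.194888 >= 1
d/lambda <= 0.5, so the array can scan to endfire without grating lobes: theta_max = 90 deg

90 deg


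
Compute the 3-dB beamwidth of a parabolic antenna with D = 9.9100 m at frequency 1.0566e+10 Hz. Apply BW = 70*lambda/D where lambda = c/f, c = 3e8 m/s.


lambda = c / f = 3.0000e+08 / 1.0566e+10 = 0.02839296 m
BW = 70 * 0.02839296 / 9.9100 = 0.2006 deg

0.2006 deg


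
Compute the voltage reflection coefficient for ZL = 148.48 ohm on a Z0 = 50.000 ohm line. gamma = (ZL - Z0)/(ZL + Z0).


gamma = (148.48 - 50.000) / (148.48 + 50.000) = 0.4962

0.4962


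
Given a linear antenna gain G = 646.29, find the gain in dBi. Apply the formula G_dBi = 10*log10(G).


G_dBi = 10 * log10(646.29) = 28.10 dBi

28.10 dBi


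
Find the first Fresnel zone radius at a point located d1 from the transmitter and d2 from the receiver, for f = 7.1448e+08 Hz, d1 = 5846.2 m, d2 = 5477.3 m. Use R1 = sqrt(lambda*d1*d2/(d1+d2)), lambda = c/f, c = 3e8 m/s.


lambda = c / f = 3.0000e+08 / 7.1448e+08 = 0.4198858 m
R1 = sqrt(0.4198858 * 5846.2 * 5477.3 / (5846.2 + 5477.3)) = 34.46 m

34.46 m


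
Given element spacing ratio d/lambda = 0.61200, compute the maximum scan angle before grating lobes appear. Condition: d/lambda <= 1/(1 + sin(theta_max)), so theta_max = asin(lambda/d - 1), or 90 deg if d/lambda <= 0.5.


lambda/d - 1 = 1/0.61200 - 1 = 0.6339869
theta_max = asin(0.6339869) = 39.34 deg

39.34 deg


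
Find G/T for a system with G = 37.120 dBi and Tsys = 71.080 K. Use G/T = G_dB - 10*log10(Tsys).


G/T = 37.120 - 10*log10(71.080) = 37.120 - 18.51747 = 18.60 dB/K

18.60 dB/K


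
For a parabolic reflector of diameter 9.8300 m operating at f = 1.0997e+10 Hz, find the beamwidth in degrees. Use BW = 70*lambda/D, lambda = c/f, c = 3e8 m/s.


lambda = c / f = 3.0000e+08 / 1.0997e+10 = 0.02728017 m
BW = 70 * 0.02728017 / 9.8300 = 0.1943 deg

0.1943 deg


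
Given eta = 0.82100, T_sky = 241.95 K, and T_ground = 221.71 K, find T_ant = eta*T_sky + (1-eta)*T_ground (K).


T_ant = 0.82100 * 241.95 + (1 - 0.82100) * 221.71 = 238.3 K

238.3 K


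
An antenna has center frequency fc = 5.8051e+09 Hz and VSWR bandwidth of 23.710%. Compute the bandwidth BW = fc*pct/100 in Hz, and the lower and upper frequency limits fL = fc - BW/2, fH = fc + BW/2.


BW = 5.8051e+09 * 23.710/100 = 1.376389e+09 Hz
fL = 5.8051e+09 - 1.376389e+09/2 = 5.117e+09 Hz
fH = 5.8051e+09 + 1.376389e+09/2 = 6.493e+09 Hz

BW=1.376e+09 Hz, fL=5.117e+09 Hz, fH=6.493e+09 Hz


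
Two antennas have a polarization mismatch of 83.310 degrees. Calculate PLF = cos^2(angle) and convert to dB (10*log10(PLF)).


PLF_linear = cos^2(83.310 deg) = 0.01357164
PLF_dB = 10 * log10(0.01357164) = -18.67 dB

-18.67 dB


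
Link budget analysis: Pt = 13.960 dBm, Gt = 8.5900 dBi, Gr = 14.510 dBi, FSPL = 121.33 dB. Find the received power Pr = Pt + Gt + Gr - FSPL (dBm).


Pr = 13.960 + 8.5900 + 14.510 - 121.33 = -84.27 dBm

-84.27 dBm


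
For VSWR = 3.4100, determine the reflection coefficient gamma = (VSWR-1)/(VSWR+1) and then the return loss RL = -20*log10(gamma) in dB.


gamma = (3.4100 - 1) / (3.4100 + 1) = 0.5464853
RL = -20 * log10(0.5464853) = 5.248 dB

5.248 dB


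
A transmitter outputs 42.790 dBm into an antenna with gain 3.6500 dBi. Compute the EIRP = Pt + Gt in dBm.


EIRP = Pt + Gt = 42.790 + 3.6500 = 46.44 dBm

46.44 dBm


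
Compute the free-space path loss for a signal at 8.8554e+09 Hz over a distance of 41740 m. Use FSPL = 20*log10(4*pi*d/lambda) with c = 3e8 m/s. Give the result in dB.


lambda = c / f = 3.0000e+08 / 8.8554e+09 = 0.03387763 m
FSPL = 20 * log10(4*pi*41740/0.03387763) = 143.8 dB

143.8 dB


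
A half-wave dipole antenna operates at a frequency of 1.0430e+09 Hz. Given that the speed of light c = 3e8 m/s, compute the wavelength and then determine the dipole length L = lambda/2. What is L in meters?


lambda = c / f = 3.0000e+08 / 1.0430e+09 = 0.2876318 m
L = lambda / 2 = 0.2876318 / 2 = 0.1438 m

0.1438 m


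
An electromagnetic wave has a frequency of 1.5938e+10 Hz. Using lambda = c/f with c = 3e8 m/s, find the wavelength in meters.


lambda = c / f = 3.0000e+08 / 1.5938e+10 = 0.01882 m

0.01882 m


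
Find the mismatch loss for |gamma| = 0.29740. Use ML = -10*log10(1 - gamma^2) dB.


ML = -10 * log10(1 - 0.29740^2) = -10 * log10(0.91155324) = 0.4022 dB

0.4022 dB


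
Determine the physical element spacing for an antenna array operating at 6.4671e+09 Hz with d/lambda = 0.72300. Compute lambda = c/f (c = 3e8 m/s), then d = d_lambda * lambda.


lambda = c / f = 3.0000e+08 / 6.4671e+09 = 0.04638864 m
d = 0.72300 * 0.04638864 = 0.03354 m

0.03354 m


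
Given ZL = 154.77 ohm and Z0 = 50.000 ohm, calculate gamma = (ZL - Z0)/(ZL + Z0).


gamma = (154.77 - 50.000) / (154.77 + 50.000) = 0.5116

0.5116


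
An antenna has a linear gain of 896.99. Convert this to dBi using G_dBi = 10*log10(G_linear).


G_dBi = 10 * log10(896.99) = 29.53 dBi

29.53 dBi


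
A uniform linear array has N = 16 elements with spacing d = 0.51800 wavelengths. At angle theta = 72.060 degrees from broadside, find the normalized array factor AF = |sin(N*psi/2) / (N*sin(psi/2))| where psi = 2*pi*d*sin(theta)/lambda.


psi = 2*pi*0.51800*sin(72.060 deg) = 3.096446 rad
AF = |sin(16*3.096446/2) / (16*sin(3.096446/2))| = 0.02209

0.02209


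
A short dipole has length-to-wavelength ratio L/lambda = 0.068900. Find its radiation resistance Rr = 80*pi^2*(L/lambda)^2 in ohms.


Rr = 80 * pi^2 * (0.068900)^2 = 80 * 9.869604 * 4.747210e-03 = 3.748 ohm

3.748 ohm


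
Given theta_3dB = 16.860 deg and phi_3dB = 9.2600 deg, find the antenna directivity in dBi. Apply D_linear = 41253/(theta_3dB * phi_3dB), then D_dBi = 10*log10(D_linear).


D_linear = 41253 / (16.860 * 9.2600) = 264.2330
D_dBi = 10 * log10(264.2330) = 24.22 dBi

24.22 dBi


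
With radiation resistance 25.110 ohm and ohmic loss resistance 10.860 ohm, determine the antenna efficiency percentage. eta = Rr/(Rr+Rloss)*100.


eta = 25.110 / (25.110 + 10.860) * 100 = 69.81%

69.81%


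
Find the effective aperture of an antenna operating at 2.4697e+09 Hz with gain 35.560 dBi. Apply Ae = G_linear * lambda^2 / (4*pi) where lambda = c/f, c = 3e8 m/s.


lambda = c / f = 3.0000e+08 / 2.4697e+09 = 0.1214722 m
G_linear = 10^(35.560/10) = 3597.493
Ae = G_linear * lambda^2 / (4*pi) = 3597.493 * 0.1214722^2 / (4*pi) = 4.224 m^2

4.224 m^2


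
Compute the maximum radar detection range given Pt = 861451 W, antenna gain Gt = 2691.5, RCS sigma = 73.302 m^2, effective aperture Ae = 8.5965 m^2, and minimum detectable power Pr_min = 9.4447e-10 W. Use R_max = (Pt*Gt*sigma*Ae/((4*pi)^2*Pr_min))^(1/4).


R^4 = 861451*2691.5*73.302*8.5965 / ((4*pi)^2 * 9.4447e-10) = 9.796130e+18
R_max = 9.796130e+18^0.25 = 55945 m

55945 m


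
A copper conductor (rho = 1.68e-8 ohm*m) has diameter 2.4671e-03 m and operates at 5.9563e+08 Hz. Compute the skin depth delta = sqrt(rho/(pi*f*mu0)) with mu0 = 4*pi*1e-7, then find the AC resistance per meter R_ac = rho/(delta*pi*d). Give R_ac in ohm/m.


delta = sqrt(1.68e-8 / (pi * 5.9563e+08 * 4*pi*1e-7)) = 2.672923e-06 m
R_ac = 1.68e-8 / (2.672923e-06 * pi * 2.4671e-03) = 0.8109 ohm/m

0.8109 ohm/m


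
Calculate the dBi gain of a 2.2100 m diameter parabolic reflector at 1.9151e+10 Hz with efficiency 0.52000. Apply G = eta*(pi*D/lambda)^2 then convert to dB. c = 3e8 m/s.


lambda = c / f = 3.0000e+08 / 1.9151e+10 = 0.01566498 m
G_linear = 0.52000 * (pi * 2.2100 / 0.01566498)^2 = 102147.5
G_dBi = 10 * log10(102147.5) = 50.09 dBi

50.09 dBi


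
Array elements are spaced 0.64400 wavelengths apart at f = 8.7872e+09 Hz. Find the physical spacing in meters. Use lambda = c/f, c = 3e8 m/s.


lambda = c / f = 3.0000e+08 / 8.7872e+09 = 0.03414057 m
d = 0.64400 * 0.03414057 = 0.02199 m

0.02199 m


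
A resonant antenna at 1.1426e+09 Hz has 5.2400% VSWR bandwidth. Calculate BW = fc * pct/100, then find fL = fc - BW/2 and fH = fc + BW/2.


BW = 1.1426e+09 * 5.2400/100 = 5.987224e+07 Hz
fL = 1.1426e+09 - 5.987224e+07/2 = 1.113e+09 Hz
fH = 1.1426e+09 + 5.987224e+07/2 = 1.173e+09 Hz

BW=5.987e+07 Hz, fL=1.113e+09 Hz, fH=1.173e+09 Hz


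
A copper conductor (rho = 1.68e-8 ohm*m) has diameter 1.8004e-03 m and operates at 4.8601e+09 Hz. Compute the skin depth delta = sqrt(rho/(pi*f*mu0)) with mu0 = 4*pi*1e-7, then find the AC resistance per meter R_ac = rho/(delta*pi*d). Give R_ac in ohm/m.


delta = sqrt(1.68e-8 / (pi * 4.8601e+09 * 4*pi*1e-7)) = 9.357335e-07 m
R_ac = 1.68e-8 / (9.357335e-07 * pi * 1.8004e-03) = 3.174 ohm/m

3.174 ohm/m


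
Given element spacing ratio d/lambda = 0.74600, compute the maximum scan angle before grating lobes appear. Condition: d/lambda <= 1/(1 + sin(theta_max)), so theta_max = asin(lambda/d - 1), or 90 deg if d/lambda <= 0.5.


lambda/d - 1 = 1/0.74600 - 1 = 0.3404826
theta_max = asin(0.3404826) = 19.91 deg

19.91 deg


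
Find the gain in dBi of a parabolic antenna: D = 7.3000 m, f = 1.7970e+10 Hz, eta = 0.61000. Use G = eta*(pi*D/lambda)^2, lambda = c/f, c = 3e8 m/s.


lambda = c / f = 3.0000e+08 / 1.7970e+10 = 0.01669449 m
G_linear = 0.61000 * (pi * 7.3000 / 0.01669449)^2 = 1.151142e+06
G_dBi = 10 * log10(1.151142e+06) = 60.61 dBi

60.61 dBi


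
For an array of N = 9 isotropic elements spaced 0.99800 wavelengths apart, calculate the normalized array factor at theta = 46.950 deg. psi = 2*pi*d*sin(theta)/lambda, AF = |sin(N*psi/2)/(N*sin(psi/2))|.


psi = 2*pi*0.99800*sin(46.950 deg) = 4.582307 rad
AF = |sin(9*4.582307/2) / (9*sin(4.582307/2))| = 0.1449

0.1449


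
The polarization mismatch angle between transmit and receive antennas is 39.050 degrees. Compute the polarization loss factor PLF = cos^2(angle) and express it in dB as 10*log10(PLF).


PLF_linear = cos^2(39.050 deg) = 0.6031021
PLF_dB = 10 * log10(0.6031021) = -2.196 dB

-2.196 dB


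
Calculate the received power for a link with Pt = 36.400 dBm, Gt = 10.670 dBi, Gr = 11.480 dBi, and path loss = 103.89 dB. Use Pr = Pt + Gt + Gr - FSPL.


Pr = 36.400 + 10.670 + 11.480 - 103.89 = -45.34 dBm

-45.34 dBm


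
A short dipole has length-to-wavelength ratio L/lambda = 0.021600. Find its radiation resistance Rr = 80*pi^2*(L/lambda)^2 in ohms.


Rr = 80 * pi^2 * (0.021600)^2 = 80 * 9.869604 * 4.665600e-04 = 0.3684 ohm

0.3684 ohm


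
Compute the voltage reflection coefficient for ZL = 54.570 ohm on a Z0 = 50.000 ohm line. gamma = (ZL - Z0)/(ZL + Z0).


gamma = (54.570 - 50.000) / (54.570 + 50.000) = 0.04370

0.04370


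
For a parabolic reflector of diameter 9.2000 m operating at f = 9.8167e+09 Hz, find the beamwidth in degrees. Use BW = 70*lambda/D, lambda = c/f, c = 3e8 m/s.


lambda = c / f = 3.0000e+08 / 9.8167e+09 = 0.03056017 m
BW = 70 * 0.03056017 / 9.2000 = 0.2325 deg

0.2325 deg


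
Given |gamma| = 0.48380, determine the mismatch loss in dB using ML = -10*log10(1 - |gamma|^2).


ML = -10 * log10(1 - 0.48380^2) = -10 * log10(0.76593756) = 1.158 dB

1.158 dB


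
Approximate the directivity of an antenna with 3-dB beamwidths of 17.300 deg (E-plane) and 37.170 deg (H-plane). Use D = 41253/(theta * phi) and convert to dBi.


D_linear = 41253 / (17.300 * 37.170) = 64.15299
D_dBi = 10 * log10(64.15299) = 18.07 dBi

18.07 dBi


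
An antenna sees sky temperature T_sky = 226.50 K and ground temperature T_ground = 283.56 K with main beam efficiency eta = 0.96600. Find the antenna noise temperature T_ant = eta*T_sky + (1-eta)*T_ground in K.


T_ant = 0.96600 * 226.50 + (1 - 0.96600) * 283.56 = 228.4 K

228.4 K


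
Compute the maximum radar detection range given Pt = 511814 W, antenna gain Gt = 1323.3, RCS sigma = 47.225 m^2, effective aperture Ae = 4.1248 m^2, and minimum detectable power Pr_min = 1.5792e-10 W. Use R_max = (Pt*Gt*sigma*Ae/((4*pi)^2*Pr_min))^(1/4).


R^4 = 511814*1323.3*47.225*4.1248 / ((4*pi)^2 * 1.5792e-10) = 5.290400e+18
R_max = 5.290400e+18^0.25 = 47959 m

47959 m


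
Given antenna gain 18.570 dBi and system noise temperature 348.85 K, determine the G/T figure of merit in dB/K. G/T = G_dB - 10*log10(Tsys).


G/T = 18.570 - 10*log10(348.85) = 18.570 - 25.42639 = -6.856 dB/K

-6.856 dB/K


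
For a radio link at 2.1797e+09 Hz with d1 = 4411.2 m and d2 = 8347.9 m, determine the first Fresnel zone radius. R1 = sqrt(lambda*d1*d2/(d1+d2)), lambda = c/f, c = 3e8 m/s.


lambda = c / f = 3.0000e+08 / 2.1797e+09 = 0.1376336 m
R1 = sqrt(0.1376336 * 4411.2 * 8347.9 / (4411.2 + 8347.9)) = 19.93 m

19.93 m


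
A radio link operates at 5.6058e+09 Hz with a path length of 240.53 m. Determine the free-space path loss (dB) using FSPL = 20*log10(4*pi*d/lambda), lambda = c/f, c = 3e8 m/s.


lambda = c / f = 3.0000e+08 / 5.6058e+09 = 0.05351600 m
FSPL = 20 * log10(4*pi*240.53/0.05351600) = 95.04 dB

95.04 dB


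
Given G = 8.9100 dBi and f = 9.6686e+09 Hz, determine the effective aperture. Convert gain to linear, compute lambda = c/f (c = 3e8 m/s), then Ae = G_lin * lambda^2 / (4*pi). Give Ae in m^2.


lambda = c / f = 3.0000e+08 / 9.6686e+09 = 0.03102828 m
G_linear = 10^(8.9100/10) = 7.780366
Ae = G_linear * lambda^2 / (4*pi) = 7.780366 * 0.03102828^2 / (4*pi) = 5.961e-04 m^2

5.961e-04 m^2


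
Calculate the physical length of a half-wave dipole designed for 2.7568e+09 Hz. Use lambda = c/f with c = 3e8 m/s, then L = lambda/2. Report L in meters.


lambda = c / f = 3.0000e+08 / 2.7568e+09 = 0.1088218 m
L = lambda / 2 = 0.1088218 / 2 = 0.05441 m

0.05441 m


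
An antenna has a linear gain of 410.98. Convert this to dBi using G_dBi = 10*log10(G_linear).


G_dBi = 10 * log10(410.98) = 26.14 dBi

26.14 dBi


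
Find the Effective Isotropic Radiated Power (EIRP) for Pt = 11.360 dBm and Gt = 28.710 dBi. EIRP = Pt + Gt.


EIRP = Pt + Gt = 11.360 + 28.710 = 40.07 dBm

40.07 dBm


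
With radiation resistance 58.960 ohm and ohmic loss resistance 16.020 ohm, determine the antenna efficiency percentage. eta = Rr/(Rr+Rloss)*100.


eta = 58.960 / (58.960 + 16.020) * 100 = 78.63%

78.63%


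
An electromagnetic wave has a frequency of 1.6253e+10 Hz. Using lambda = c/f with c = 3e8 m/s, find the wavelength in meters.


lambda = c / f = 3.0000e+08 / 1.6253e+10 = 0.01846 m

0.01846 m


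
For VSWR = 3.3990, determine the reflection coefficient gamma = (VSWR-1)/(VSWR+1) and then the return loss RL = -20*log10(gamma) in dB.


gamma = (3.3990 - 1) / (3.3990 + 1) = 0.5453512
RL = -20 * log10(0.5453512) = 5.266 dB

5.266 dB


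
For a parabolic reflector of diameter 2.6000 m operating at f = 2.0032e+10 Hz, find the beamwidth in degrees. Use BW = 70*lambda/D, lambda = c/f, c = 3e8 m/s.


lambda = c / f = 3.0000e+08 / 2.0032e+10 = 0.01497604 m
BW = 70 * 0.01497604 / 2.6000 = 0.4032 deg

0.4032 deg


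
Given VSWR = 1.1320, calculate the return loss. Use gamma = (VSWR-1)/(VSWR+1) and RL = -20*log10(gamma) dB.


gamma = (1.1320 - 1) / (1.1320 + 1) = 0.06191370
RL = -20 * log10(0.06191370) = 24.16 dB

24.16 dB


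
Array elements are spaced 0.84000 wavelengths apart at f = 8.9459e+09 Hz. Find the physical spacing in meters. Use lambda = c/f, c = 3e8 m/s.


lambda = c / f = 3.0000e+08 / 8.9459e+09 = 0.03353492 m
d = 0.84000 * 0.03353492 = 0.02817 m

0.02817 m


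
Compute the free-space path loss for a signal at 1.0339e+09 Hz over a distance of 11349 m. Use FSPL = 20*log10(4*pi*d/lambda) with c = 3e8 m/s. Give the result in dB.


lambda = c / f = 3.0000e+08 / 1.0339e+09 = 0.2901635 m
FSPL = 20 * log10(4*pi*11349/0.2901635) = 113.8 dB

113.8 dB


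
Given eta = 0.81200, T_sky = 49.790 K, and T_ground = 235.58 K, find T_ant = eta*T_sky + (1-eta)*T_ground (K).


T_ant = 0.81200 * 49.790 + (1 - 0.81200) * 235.58 = 84.72 K

84.72 K
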